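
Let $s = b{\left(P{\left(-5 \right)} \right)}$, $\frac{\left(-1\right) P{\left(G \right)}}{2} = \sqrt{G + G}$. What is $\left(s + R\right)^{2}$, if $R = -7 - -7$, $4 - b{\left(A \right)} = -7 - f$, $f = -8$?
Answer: $9$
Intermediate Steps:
$P{\left(G \right)} = - 2 \sqrt{2} \sqrt{G}$ ($P{\left(G \right)} = - 2 \sqrt{G + G} = - 2 \sqrt{2 G} = - 2 \sqrt{2} \sqrt{G}$)
$b{\left(A \right)} = 3$ ($b{\left(A \right)} = 4 - \left(-7 - -8\right) = 4 - \left(-7 + 8\right) = 4 - 1 = 3$)
$s = 3$
$R = 0$ ($R = -7 + 7 = 0$)
$\left(s + R\right)^{2} = \left(3 + 0\right)^{2} = 3^{2} = 9$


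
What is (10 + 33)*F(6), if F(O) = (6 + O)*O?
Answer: 3096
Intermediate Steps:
F(O) = O*(6 + O)
(10 + 33)*F(6) = (10 + 33)*(6*(6 + 6)) = 43*(6*12) = 43*72 = 3096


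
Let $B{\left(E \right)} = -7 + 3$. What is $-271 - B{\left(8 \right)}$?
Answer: $-267$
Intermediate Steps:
$B{\left(E \right)} = -4$
$-271 - B{\left(8 \right)} = -271 - -4 = -271 + 4 = -267$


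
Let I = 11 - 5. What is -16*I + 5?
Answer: -91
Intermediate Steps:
I = 6
-16*I + 5 = -16*6 + 5 = -96 + 5 = -91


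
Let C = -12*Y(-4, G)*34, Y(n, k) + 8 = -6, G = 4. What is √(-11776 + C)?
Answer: 4*I*√379 ≈ 77.872*I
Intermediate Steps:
Y(n, k) = -14 (Y(n, k) = -8 - 6 = -14)
C = 5712 (C = -12*(-14)*34 = 168*34 = 5712)
√(-11776 + C) = √(-11776 + 5712) = √(-6064) = 4*I*√379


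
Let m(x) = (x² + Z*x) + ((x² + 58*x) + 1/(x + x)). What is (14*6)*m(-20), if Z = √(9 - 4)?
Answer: -302421/10 - 1680*√5 ≈ -33999.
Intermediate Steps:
Z = √5 ≈ 2.2361
m(x) = 1/(2*x) + 2*x² + 58*x + x*√5 (m(x) = (x² + √5*x) + ((x² + 58*x) + 1/(x + x)) = (x² + x*√5) + ((x² + 58*x) + 1/(2*x)) = (x² + x*√5) + (x² + 1/(2*x) + 58*x) = 1/(2*x) + 2*x² + 58*x + x*√5)
(14*6)*m(-20) = (14*6)*((½)*(1 + 2*(-20)²*(58 + √5 + 2*(-20)))/(-20)) = 84*((½)*(-1/20)*(1 + 2*400*(58 + √5 - 40))) = 84*((½)*(-1/20)*(1 + 2*400*(18 + √5))) = 84*((½)*(-1/20)*(1 + (14400 + 800*√5))) = 84*((½)*(-1/20)*(14401 + 800*√5)) = 84*(-14401/40 - 20*√5) = -302421/10 - 1680*√5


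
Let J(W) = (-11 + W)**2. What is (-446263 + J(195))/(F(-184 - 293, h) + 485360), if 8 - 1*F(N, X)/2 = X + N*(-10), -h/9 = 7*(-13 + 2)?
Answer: -137469/158150 ≈ -0.86923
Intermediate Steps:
h = 693 (h = -63*(-13 + 2) = -63*(-11) = -9*(-77) = 693)
F(N, X) = 16 - 2*X + 20*N (F(N, X) = 16 - 2*(X + N*(-10)) = 16 - 2*(X - 10*N) = 16 + (-2*X + 20*N) = 16 - 2*X + 20*N)
(-446263 + J(195))/(F(-184 - 293, h) + 485360) = (-446263 + (-11 + 195)**2)/((16 - 2*693 + 20*(-184 - 293)) + 485360) = (-446263 + 184**2)/((16 - 1386 + 20*(-477)) + 485360) = (-446263 + 33856)/((16 - 1386 - 9540) + 485360) = -412407/(-10910 + 485360) = -412407/474450 = -412407*1/474450 = -137469/158150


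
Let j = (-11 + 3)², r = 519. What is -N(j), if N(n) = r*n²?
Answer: -2125824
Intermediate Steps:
j = 64 (j = (-8)² = 64)
N(n) = 519*n²
-N(j) = -519*64² = -519*4096 = -1*2125824 = -2125824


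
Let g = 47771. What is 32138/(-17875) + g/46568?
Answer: -642695759/832403000 ≈ -0.77210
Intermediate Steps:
32138/(-17875) + g/46568 = 32138/(-17875) + 47771/46568 = 32138*(-1/17875) + 47771*(1/46568) = -32138/17875 + 47771/46568 = -642695759/832403000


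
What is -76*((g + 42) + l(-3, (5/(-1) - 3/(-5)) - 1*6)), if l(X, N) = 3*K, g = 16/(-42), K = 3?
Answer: -80788/21 ≈ -3847.0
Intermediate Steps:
g = -8/21 (g = 16*(-1/42) = -8/21 ≈ -0.38095)
l(X, N) = 9 (l(X, N) = 3*3 = 9)
-76*((g + 42) + l(-3, (5/(-1) - 3/(-5)) - 1*6)) = -76*((-8/21 + 42) + 9) = -76*(874/21 + 9) = -76*1063/21 = -80788/21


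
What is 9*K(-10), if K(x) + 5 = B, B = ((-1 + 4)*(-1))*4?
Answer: -153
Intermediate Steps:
B = -12 (B = (3*(-1))*4 = -3*4 = -12)
K(x) = -17 (K(x) = -5 - 12 = -17)
9*K(-10) = 9*(-17) = -153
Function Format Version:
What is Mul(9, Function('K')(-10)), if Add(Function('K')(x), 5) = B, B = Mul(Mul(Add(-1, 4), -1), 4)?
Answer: -153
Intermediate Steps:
B = -12 (B = Mul(Mul(3, -1), 4) = Mul(-3, 4) = -12)
Function('K')(x) = -17 (Function('K')(x) = Add(-5, -12) = -17)
Mul(9, Function('K')(-10)) = Mul(9, -17) = -153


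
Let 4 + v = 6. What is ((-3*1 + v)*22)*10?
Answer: -220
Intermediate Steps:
v = 2 (v = -4 + 6 = 2)
((-3*1 + v)*22)*10 = ((-3*1 + 2)*22)*10 = ((-3 + 2)*22)*10 = -1*22*10 = -22*10 = -220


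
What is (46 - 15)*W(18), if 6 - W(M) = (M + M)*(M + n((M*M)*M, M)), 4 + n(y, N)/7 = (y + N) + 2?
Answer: -45704478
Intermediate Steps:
n(y, N) = -14 + 7*N + 7*y (n(y, N) = -28 + 7*((y + N) + 2) = -28 + 7*((N + y) + 2) = -28 + 7*(2 + N + y) = -28 + (14 + 7*N + 7*y) = -14 + 7*N + 7*y)
W(M) = 6 - 2*M*(-14 + 7*M**3 + 8*M) (W(M) = 6 - (M + M)*(M + (-14 + 7*M + 7*((M*M)*M))) = 6 - 2*M*(M + (-14 + 7*M + 7*(M**2*M))) = 6 - 2*M*(M + (-14 + 7*M + 7*M**3)) = 6 - 2*M*(-14 + 7*M**3 + 8*M))
(46 - 15)*W(18) = (46 - 15)*(6 - 16*18**2 - 14*18**4 + 28*18) = 31*(6 - 16*324 - 14*104976 + 504) = 31*(6 - 5184 - 1469664 + 504) = 31*(-1474338) = -45704478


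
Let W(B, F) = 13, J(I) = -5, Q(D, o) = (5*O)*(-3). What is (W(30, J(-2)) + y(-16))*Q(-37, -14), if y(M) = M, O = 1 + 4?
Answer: 225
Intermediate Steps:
O = 5
Q(D, o) = -75 (Q(D, o) = (5*5)*(-3) = 25*(-3) = -75)
(W(30, J(-2)) + y(-16))*Q(-37, -14) = (13 - 16)*(-75) = -3*(-75) = 225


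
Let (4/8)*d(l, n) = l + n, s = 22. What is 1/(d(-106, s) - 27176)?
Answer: -1/27344 ≈ -3.6571e-5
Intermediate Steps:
d(l, n) = 2*l + 2*n (d(l, n) = 2*(l + n) = 2*l + 2*n)
1/(d(-106, s) - 27176) = 1/((2*(-106) + 2*22) - 27176) = 1/((-212 + 44) - 27176) = 1/(-168 - 27176) = 1/(-27344) = -1/27344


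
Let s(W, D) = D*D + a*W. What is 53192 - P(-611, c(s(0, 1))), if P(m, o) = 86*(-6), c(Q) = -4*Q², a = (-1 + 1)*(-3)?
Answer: 53708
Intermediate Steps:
a = 0 (a = 0*(-3) = 0)
s(W, D) = D² (s(W, D) = D*D + 0*W = D² + 0 = D²)
P(m, o) = -516
53192 - P(-611, c(s(0, 1))) = 53192 - 1*(-516) = 53192 + 516 = 53708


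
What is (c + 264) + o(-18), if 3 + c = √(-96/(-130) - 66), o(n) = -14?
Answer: 247 + I*√275730/65 ≈ 247.0 + 8.0785*I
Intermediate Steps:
c = -3 + I*√275730/65 (c = -3 + √(-96/(-130) - 66) = -3 + √(-96*(-1/130) - 66) = -3 + √(48/65 - 66) = -3 + √(-4242/65) = -3 + I*√275730/65 ≈ -3.0 + 8.0785*I)
(c + 264) + o(-18) = ((-3 + I*√275730/65) + 264) - 14 = (261 + I*√275730/65) - 14 = 247 + I*√275730/65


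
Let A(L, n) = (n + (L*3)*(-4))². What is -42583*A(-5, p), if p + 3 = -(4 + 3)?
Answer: -106457500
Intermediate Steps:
p = -10 (p = -3 - (4 + 3) = -3 - 1*7 = -3 - 7 = -10)
A(L, n) = (n - 12*L)² (A(L, n) = (n + (3*L)*(-4))² = (n - 12*L)²)
-42583*A(-5, p) = -42583*(-1*(-10) + 12*(-5))² = -42583*(10 - 60)² = -42583*(-50)² = -42583*2500 = -106457500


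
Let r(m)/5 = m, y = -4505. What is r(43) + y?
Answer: -4290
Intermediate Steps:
r(m) = 5*m
r(43) + y = 5*43 - 4505 = 215 - 4505 = -4290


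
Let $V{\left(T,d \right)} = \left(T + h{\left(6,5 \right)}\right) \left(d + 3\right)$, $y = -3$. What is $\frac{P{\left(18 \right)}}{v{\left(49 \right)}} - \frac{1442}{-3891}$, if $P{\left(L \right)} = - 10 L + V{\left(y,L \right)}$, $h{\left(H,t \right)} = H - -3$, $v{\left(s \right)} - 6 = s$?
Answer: $- \frac{130804}{214005} \approx -0.61122$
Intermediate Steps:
$v{\left(s \right)} = 6 + s$
$h{\left(H,t \right)} = 3 + H$ ($h{\left(H,t \right)} = H + 3 = 3 + H$)
$V{\left(T,d \right)} = \left(3 + d\right) \left(9 + T\right)$ ($V{\left(T,d \right)} = \left(T + \left(3 + 6\right)\right) \left(d + 3\right) = \left(T + 9\right) \left(3 + d\right) = \left(9 + T\right) \left(3 + d\right) = \left(3 + d\right) \left(9 + T\right)$)
$P{\left(L \right)} = 18 - 4 L$ ($P{\left(L \right)} = - 10 L + \left(27 + 3 \left(-3\right) + 9 L - 3 L\right) = - 10 L + \left(27 - 9 + 9 L - 3 L\right) = - 10 L + \left(18 + 6 L\right) = 18 - 4 L$)
$\frac{P{\left(18 \right)}}{v{\left(49 \right)}} - \frac{1442}{-3891} = \frac{18 - 72}{6 + 49} - \frac{1442}{-3891} = \frac{18 - 72}{55} - - \frac{1442}{3891} = \left(-54\right) \frac{1}{55} + \frac{1442}{3891} = - \frac{54}{55} + \frac{1442}{3891} = - \frac{130804}{214005}$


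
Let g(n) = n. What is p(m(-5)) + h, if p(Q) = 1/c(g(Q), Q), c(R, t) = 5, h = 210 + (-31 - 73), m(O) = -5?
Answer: 531/5 ≈ 106.20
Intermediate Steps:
h = 106 (h = 210 - 104 = 106)
p(Q) = 1/5
p(m(-5)) + h = 1/5 + 106 = 531/5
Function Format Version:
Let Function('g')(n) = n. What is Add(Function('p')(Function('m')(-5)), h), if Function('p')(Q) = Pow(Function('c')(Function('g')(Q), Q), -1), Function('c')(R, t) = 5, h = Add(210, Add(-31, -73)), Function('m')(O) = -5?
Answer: Rational(531, 5) ≈ 106.20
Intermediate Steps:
h = 106 (h = Add(210, -104) = 106)
Function('p')(Q) = Rational(1, 5) (Function('p')(Q) = Pow(5, -1) = Rational(1, 5))
Add(Function('p')(Function('m')(-5)), h) = Add(Rational(1, 5), 106) = Rational(531, 5)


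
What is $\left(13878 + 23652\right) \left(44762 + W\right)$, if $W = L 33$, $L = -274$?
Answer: $1340571600$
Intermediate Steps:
$W = -9042$ ($W = \left(-274\right) 33 = -9042$)
$\left(13878 + 23652\right) \left(44762 + W\right) = \left(13878 + 23652\right) \left(44762 - 9042\right) = 37530 \cdot 35720 = 1340571600$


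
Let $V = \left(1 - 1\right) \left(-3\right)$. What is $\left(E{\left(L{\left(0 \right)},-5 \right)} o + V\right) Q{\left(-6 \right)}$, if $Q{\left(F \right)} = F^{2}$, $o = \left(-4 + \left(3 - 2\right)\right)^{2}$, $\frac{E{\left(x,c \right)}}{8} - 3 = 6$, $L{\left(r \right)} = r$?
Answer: $23328$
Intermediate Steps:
$E{\left(x,c \right)} = 72$ ($E{\left(x,c \right)} = 24 + 8 \cdot 6 = 24 + 48 = 72$)
$o = 9$ ($o = \left(-4 + 1\right)^{2} = \left(-3\right)^{2} = 9$)
$V = 0$ ($V = 0 \left(-3\right) = 0$)
$\left(E{\left(L{\left(0 \right)},-5 \right)} o + V\right) Q{\left(-6 \right)} = \left(72 \cdot 9 + 0\right) \left(-6\right)^{2} = \left(648 + 0\right) 36 = 648 \cdot 36 = 23328$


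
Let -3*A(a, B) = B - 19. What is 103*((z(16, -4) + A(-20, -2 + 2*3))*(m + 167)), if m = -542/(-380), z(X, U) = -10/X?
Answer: 23072721/304 ≈ 75897.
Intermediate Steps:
A(a, B) = 19/3 - B/3 (A(a, B) = -(B - 19)/3 = -(-19 + B)/3 = 19/3 - B/3)
m = 271/190 (m = -542*(-1/380) = 271/190 ≈ 1.4263)
103*((z(16, -4) + A(-20, -2 + 2*3))*(m + 167)) = 103*((-10/16 + (19/3 - (-2 + 2*3)/3))*(271/190 + 167)) = 103*((-10*1/16 + (19/3 - (-2 + 6)/3))*(32001/190)) = 103*((-5/8 + (19/3 - ⅓*4))*(32001/190)) = 103*((-5/8 + (19/3 - 4/3))*(32001/190)) = 103*((-5/8 + 5)*(32001/190)) = 103*((35/8)*(32001/190)) = 103*(224007/304) = 23072721/304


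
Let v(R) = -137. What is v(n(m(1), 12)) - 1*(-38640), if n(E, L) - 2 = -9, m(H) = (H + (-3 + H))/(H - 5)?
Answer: 38503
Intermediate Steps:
m(H) = (-3 + 2*H)/(-5 + H)
n(E, L) = -7 (n(E, L) = 2 - 9 = -7)
v(n(m(1), 12)) - 1*(-38640) = -137 - 1*(-38640) = -137 + 38640 = 38503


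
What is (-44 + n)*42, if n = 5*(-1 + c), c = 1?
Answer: -1848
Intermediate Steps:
n = 0 (n = 5*(-1 + 1) = 5*0 = 0)
(-44 + n)*42 = (-44 + 0)*42 = -44*42 = -1848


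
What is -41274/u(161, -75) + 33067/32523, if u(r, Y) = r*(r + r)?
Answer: 185952556/843028683 ≈ 0.22058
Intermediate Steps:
u(r, Y) = 2*r² (u(r, Y) = r*(2*r) = 2*r²)
-41274/u(161, -75) + 33067/32523 = -41274/(2*161²) + 33067/32523 = -41274/(2*25921) + 33067*(1/32523) = -41274/51842 + 33067/32523 = -41274*1/51842 + 33067/32523 = -20637/25921 + 33067/32523 = 185952556/843028683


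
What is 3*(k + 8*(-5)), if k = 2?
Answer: -114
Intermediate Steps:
3*(k + 8*(-5)) = 3*(2 + 8*(-5)) = 3*(2 - 40) = 3*(-38) = -114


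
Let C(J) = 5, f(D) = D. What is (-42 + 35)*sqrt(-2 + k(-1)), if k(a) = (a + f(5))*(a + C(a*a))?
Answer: -7*sqrt(14) ≈ -26.192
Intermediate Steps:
k(a) = (5 + a)**2 (k(a) = (a + 5)*(a + 5) = (5 + a)*(5 + a) = (5 + a)**2)
(-42 + 35)*sqrt(-2 + k(-1)) = (-42 + 35)*sqrt(-2 + (25 + (-1)**2 + 10*(-1))) = -7*sqrt(-2 + (25 + 1 - 10)) = -7*sqrt(-2 + 16) = -7*sqrt(14)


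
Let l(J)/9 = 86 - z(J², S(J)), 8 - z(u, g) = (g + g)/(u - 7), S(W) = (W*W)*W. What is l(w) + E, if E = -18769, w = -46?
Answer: -13285117/703 ≈ -18898.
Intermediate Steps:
S(W) = W³ (S(W) = W²*W = W³)
z(u, g) = 8 - 2*g/(-7 + u) (z(u, g) = 8 - (g + g)/(u - 7) = 8 - 2*g/(-7 + u))
l(J) = 774 - 18*(-28 - J³ + 4*J²)/(-7 + J²) (l(J) = 9*(86 - 2*(-28 - J³ + 4*J²)/(-7 + J²)) = 774 - 18*(-28 - J³ + 4*J²)/(-7 + J²))
l(w) + E = 18*(-273 + (-46)³ + 39*(-46)²)/(-7 + (-46)²) - 18769 = 18*(-273 - 97336 + 39*2116)/(-7 + 2116) - 18769 = 18*(-273 - 97336 + 82524)/2109 - 18769 = 18*(1/2109)*(-15085) - 18769 = -90510/703 - 18769 = -13285117/703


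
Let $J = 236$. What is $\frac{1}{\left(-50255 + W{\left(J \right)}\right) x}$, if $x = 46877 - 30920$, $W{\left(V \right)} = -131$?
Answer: $- \frac{1}{804009402} \approx -1.2438 \cdot 10^{-9}$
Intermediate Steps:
$x = 15957$
$\frac{1}{\left(-50255 + W{\left(J \right)}\right) x} = \frac{1}{\left(-50255 - 131\right) 15957} = \frac{1}{-50386} \cdot \frac{1}{15957} = \left(- \frac{1}{50386}\right) \frac{1}{15957} = - \frac{1}{804009402}$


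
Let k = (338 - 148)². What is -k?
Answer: -36100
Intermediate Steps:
k = 36100 (k = 190² = 36100)
-k = -1*36100 = -36100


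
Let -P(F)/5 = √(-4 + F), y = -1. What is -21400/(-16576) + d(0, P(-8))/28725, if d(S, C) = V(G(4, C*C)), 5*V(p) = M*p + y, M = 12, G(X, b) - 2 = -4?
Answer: 15365803/11903640 ≈ 1.2908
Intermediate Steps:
G(X, b) = -2 (G(X, b) = 2 - 4 = -2)
P(F) = -5*√(-4 + F)
V(p) = -⅕ + 12*p/5 (V(p) = (12*p - 1)/5 = (-1 + 12*p)/5 = -⅕ + 12*p/5)
d(S, C) = -5 (d(S, C) = -⅕ + (12/5)*(-2) = -⅕ - 24/5 = -5)
-21400/(-16576) + d(0, P(-8))/28725 = -21400/(-16576) - 5/28725 = -21400*(-1/16576) - 5*1/28725 = 2675/2072 - 1/5745 = 15365803/11903640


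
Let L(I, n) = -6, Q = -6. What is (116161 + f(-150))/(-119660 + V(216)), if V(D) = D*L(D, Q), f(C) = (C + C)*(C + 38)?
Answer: -149761/120956 ≈ -1.2381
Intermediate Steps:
f(C) = 2*C*(38 + C) (f(C) = (2*C)*(38 + C) = 2*C*(38 + C))
V(D) = -6*D (V(D) = D*(-6) = -6*D)
(116161 + f(-150))/(-119660 + V(216)) = (116161 + 2*(-150)*(38 - 150))/(-119660 - 6*216) = (116161 + 2*(-150)*(-112))/(-119660 - 1296) = (116161 + 33600)/(-120956) = 149761*(-1/120956) = -149761/120956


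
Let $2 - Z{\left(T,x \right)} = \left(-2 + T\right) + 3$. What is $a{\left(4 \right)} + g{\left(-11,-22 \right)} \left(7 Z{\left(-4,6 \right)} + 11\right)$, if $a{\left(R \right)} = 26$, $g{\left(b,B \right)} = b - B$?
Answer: $532$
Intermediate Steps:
$Z{\left(T,x \right)} = 1 - T$ ($Z{\left(T,x \right)} = 2 - \left(\left(-2 + T\right) + 3\right) = 2 - \left(1 + T\right) = 1 - T$)
$a{\left(4 \right)} + g{\left(-11,-22 \right)} \left(7 Z{\left(-4,6 \right)} + 11\right) = 26 + \left(-11 - -22\right) \left(7 \left(1 - -4\right) + 11\right) = 26 + \left(-11 + 22\right) \left(7 \left(1 + 4\right) + 11\right) = 26 + 11 \left(7 \cdot 5 + 11\right) = 26 + 11 \left(35 + 11\right) = 26 + 11 \cdot 46 = 26 + 506 = 532$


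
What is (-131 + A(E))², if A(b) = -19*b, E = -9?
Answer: 1600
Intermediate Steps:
(-131 + A(E))² = (-131 - 19*(-9))² = (-131 + 171)² = 40² = 1600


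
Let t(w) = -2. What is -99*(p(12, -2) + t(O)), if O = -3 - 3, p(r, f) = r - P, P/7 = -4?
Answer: -3762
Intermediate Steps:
P = -28 (P = 7*(-4) = -28)
p(r, f) = 28 + r (p(r, f) = r - 1*(-28) = r + 28 = 28 + r)
O = -6
-99*(p(12, -2) + t(O)) = -99*((28 + 12) - 2) = -99*(40 - 2) = -99*38 = -3762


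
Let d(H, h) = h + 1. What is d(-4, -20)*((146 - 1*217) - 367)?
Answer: 8322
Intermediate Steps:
d(H, h) = 1 + h
d(-4, -20)*((146 - 1*217) - 367) = (1 - 20)*((146 - 1*217) - 367) = -19*((146 - 217) - 367) = -19*(-71 - 367) = -19*(-438) = 8322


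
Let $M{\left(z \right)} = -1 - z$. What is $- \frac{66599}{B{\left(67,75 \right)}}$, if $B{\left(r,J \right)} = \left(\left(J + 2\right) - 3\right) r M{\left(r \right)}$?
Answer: $\frac{66599}{337144} \approx 0.19754$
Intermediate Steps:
$B{\left(r,J \right)} = r \left(-1 + J\right) \left(-1 - r\right)$ ($B{\left(r,J \right)} = \left(\left(J + 2\right) - 3\right) r \left(-1 - r\right) = \left(\left(2 + J\right) - 3\right) r \left(-1 - r\right) = \left(-1 + J\right) r \left(-1 - r\right) = r \left(-1 + J\right) \left(-1 - r\right)$)
$- \frac{66599}{B{\left(67,75 \right)}} = - \frac{66599}{\left(-1\right) 67 \left(1 + 67\right) \left(-1 + 75\right)} = - \frac{66599}{\left(-1\right) 67 \cdot 68 \cdot 74} = - \frac{66599}{-337144} = \left(-66599\right) \left(- \frac{1}{337144}\right) = \frac{66599}{337144}$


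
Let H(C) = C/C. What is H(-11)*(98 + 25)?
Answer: 123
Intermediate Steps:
H(C) = 1
H(-11)*(98 + 25) = 1*(98 + 25) = 1*123 = 123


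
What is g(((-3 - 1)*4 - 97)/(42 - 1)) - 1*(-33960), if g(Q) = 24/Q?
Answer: 3836496/113 ≈ 33951.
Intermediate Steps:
g(((-3 - 1)*4 - 97)/(42 - 1)) - 1*(-33960) = 24/((((-3 - 1)*4 - 97)/(42 - 1))) - 1*(-33960) = 24/(((-4*4 - 97)/41)) + 33960 = 24/(((-16 - 97)*(1/41))) + 33960 = 24/((-113*1/41)) + 33960 = 24/(-113/41) + 33960 = 24*(-41/113) + 33960 = -984/113 + 33960 = 3836496/113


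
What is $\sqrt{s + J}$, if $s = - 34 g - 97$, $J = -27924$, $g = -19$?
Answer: $5 i \sqrt{1095} \approx 165.45 i$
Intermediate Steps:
$s = 549$ ($s = \left(-34\right) \left(-19\right) - 97 = 646 - 97 = 549$)
$\sqrt{s + J} = \sqrt{549 - 27924} = \sqrt{-27375} = 5 i \sqrt{1095}$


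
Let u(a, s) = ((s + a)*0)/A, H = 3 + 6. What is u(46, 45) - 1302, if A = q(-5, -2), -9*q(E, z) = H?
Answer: -1302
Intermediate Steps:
H = 9
q(E, z) = -1 (q(E, z) = -⅑*9 = -1)
A = -1
u(a, s) = 0 (u(a, s) = ((s + a)*0)/(-1) = ((a + s)*0)*(-1) = 0*(-1) = 0)
u(46, 45) - 1302 = 0 - 1302 = -1302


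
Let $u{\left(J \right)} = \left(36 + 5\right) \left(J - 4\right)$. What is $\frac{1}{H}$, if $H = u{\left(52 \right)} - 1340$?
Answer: $\frac{1}{628} \approx 0.0015924$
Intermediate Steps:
$u{\left(J \right)} = -164 + 41 J$ ($u{\left(J \right)} = 41 \left(-4 + J\right) = -164 + 41 J$)
$H = 628$ ($H = \left(-164 + 41 \cdot 52\right) - 1340 = \left(-164 + 2132\right) - 1340 = 1968 - 1340 = 628$)
$\frac{1}{H} = \frac{1}{628}$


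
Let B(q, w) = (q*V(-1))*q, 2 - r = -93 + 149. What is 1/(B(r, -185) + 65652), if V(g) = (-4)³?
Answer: -1/120972 ≈ -8.2664e-6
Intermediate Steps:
r = -54 (r = 2 - (-93 + 149) = 2 - 1*56 = 2 - 56 = -54)
V(g) = -64
B(q, w) = -64*q² (B(q, w) = (q*(-64))*q = (-64*q)*q = -64*q²)
1/(B(r, -185) + 65652) = 1/(-64*(-54)² + 65652) = 1/(-64*2916 + 65652) = 1/(-186624 + 65652) = 1/(-120972) = -1/120972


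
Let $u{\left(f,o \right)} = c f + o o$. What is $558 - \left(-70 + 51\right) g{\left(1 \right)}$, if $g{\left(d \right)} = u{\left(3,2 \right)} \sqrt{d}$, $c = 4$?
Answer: $862$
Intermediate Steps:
$u{\left(f,o \right)} = o^{2} + 4 f$ ($u{\left(f,o \right)} = 4 f + o o = 4 f + o^{2} = o^{2} + 4 f$)
$g{\left(d \right)} = 16 \sqrt{d}$ ($g{\left(d \right)} = \left(2^{2} + 4 \cdot 3\right) \sqrt{d} = \left(4 + 12\right) \sqrt{d} = 16 \sqrt{d}$)
$558 - \left(-70 + 51\right) g{\left(1 \right)} = 558 - \left(-70 + 51\right) 16 \sqrt{1} = 558 - - 19 \cdot 16 \cdot 1 = 558 - \left(-19\right) 16 = 558 - -304 = 558 + 304 = 862$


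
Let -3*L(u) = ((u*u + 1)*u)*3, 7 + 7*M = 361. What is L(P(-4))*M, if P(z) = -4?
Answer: 24072/7 ≈ 3438.9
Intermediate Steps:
M = 354/7 (M = -1 + (1/7)*361 = -1 + 361/7 = 354/7 ≈ 50.571)
L(u) = -u*(1 + u**2) (L(u) = -(u*u + 1)*u*3/3 = -(u**2 + 1)*u*3/3 = -(1 + u**2)*u*3/3 = -u*(1 + u**2)*3/3 = -u*(1 + u**2))
L(P(-4))*M = (-1*(-4) - 1*(-4)**3)*(354/7) = (4 - 1*(-64))*(354/7) = (4 + 64)*(354/7) = 68*(354/7) = 24072/7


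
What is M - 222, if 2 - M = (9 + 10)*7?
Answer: -353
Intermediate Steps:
M = -131 (M = 2 - (9 + 10)*7 = 2 - 19*7 = 2 - 1*133 = 2 - 133 = -131)
M - 222 = -131 - 222 = -353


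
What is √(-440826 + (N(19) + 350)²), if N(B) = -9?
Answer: I*√324545 ≈ 569.69*I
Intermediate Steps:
√(-440826 + (N(19) + 350)²) = √(-440826 + (-9 + 350)²) = √(-440826 + 341²) = √(-440826 + 116281) = √(-324545) = I*√324545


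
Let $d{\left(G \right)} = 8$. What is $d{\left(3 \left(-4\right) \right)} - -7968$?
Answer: $7976$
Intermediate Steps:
$d{\left(3 \left(-4\right) \right)} - -7968 = 8 - -7968 = 8 + 7968 = 7976$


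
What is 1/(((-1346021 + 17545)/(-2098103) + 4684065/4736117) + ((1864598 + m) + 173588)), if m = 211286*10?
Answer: 9936861286051/41248384413485455733 ≈ 2.4090e-7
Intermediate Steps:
m = 2112860
1/(((-1346021 + 17545)/(-2098103) + 4684065/4736117) + ((1864598 + m) + 173588)) = 1/(((-1346021 + 17545)/(-2098103) + 4684065/4736117) + ((1864598 + 2112860) + 173588)) = 1/((-1328476*(-1/2098103) + 4684065*(1/4736117)) + (3977458 + 173588)) = 1/((1328476/2098103 + 4684065/4736117) + 4151046) = 1/(16119468596387/9936861286051 + 4151046) = 1/(41248384413485455733/9936861286051) = 9936861286051/41248384413485455733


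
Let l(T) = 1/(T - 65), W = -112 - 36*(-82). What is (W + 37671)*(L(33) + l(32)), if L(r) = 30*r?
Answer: 1323453859/33 ≈ 4.0105e+7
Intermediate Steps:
W = 2840 (W = -112 + 2952 = 2840)
l(T) = 1/(-65 + T)
(W + 37671)*(L(33) + l(32)) = (2840 + 37671)*(30*33 + 1/(-65 + 32)) = 40511*(990 + 1/(-33)) = 40511*(990 - 1/33) = 40511*(32669/33) = 1323453859/33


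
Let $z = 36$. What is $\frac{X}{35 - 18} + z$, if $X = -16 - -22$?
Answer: $\frac{618}{17} \approx 36.353$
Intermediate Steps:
$X = 6$ ($X = -16 + 22 = 6$)
$\frac{X}{35 - 18} + z = \frac{1}{35 - 18} \cdot 6 + 36 = \frac{1}{17} \cdot 6 + 36 = \frac{6}{17} + 36 = \frac{618}{17}$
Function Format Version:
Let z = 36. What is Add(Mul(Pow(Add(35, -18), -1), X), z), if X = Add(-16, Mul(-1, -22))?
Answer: Rational(618, 17) ≈ 36.353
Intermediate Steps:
X = 6 (X = Add(-16, 22) = 6)
Add(Mul(Pow(Add(35, -18), -1), X), z) = Add(Mul(Pow(Add(35, -18), -1), 6), 36) = Add(Mul(Pow(17, -1), 6), 36) = Add(Mul(Rational(1, 17), 6), 36) = Add(Rational(6, 17), 36) = Rational(618, 17)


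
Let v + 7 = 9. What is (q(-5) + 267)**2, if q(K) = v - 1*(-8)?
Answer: 76729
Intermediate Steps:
v = 2 (v = -7 + 9 = 2)
q(K) = 10 (q(K) = 2 - 1*(-8) = 2 + 8 = 10)
(q(-5) + 267)**2 = (10 + 267)**2 = 277**2 = 76729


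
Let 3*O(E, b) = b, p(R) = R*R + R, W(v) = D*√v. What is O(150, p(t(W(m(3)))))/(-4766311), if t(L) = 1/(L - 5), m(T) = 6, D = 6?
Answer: -1196/521639374773 - 402*√6/173879791591 ≈ -7.9558e-9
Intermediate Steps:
W(v) = 6*√v
t(L) = 1/(-5 + L)
p(R) = R + R² (p(R) = R² + R = R + R²)
O(E, b) = b/3
O(150, p(t(W(m(3)))))/(-4766311) = (((1 + 1/(-5 + 6*√6))/(-5 + 6*√6))/3)/(-4766311) = ((1 + 1/(-5 + 6*√6))/(3*(-5 + 6*√6)))*(-1/4766311) = -(1 + 1/(-5 + 6*√6))/(14298933*(-5 + 6*√6))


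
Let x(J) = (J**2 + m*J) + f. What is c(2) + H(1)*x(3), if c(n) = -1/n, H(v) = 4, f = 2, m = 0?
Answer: 87/2 ≈ 43.500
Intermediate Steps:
x(J) = 2 + J**2 (x(J) = (J**2 + 0*J) + 2 = (J**2 + 0) + 2 = J**2 + 2 = 2 + J**2)
c(2) + H(1)*x(3) = -1/2 + 4*(2 + 3**2) = -1*1/2 + 4*(2 + 9) = -1/2 + 4*11 = -1/2 + 44 = 87/2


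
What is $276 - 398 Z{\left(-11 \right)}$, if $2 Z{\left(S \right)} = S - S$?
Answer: $276$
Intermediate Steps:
$Z{\left(S \right)} = 0$ ($Z{\left(S \right)} = \frac{S - S}{2} = \frac{1}{2} \cdot 0 = 0$)
$276 - 398 Z{\left(-11 \right)} = 276 - 0 = 276 + 0 = 276$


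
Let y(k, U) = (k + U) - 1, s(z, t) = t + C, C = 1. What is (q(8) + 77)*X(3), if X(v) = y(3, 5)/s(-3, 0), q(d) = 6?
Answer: 581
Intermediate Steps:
s(z, t) = 1 + t (s(z, t) = t + 1 = 1 + t)
y(k, U) = -1 + U + k (y(k, U) = (U + k) - 1 = -1 + U + k)
X(v) = 7 (X(v) = (-1 + 5 + 3)/(1 + 0) = 7/1 = 7*1 = 7)
(q(8) + 77)*X(3) = (6 + 77)*7 = 83*7 = 581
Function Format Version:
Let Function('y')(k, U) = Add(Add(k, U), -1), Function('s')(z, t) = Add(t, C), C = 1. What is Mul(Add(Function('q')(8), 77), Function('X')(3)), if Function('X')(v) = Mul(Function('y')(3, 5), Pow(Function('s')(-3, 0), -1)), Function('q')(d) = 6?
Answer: 581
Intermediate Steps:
Function('s')(z, t) = Add(1, t) (Function('s')(z, t) = Add(t, 1) = Add(1, t))
Function('y')(k, U) = Add(-1, U, k) (Function('y')(k, U) = Add(Add(U, k), -1) = Add(-1, U, k))
Function('X')(v) = 7 (Function('X')(v) = Mul(Add(-1, 5, 3), Pow(Add(1, 0), -1)) = Mul(7, Pow(1, -1)) = Mul(7, 1) = 7)
Mul(Add(Function('q')(8), 77), Function('X')(3)) = Mul(Add(6, 77), 7) = Mul(83, 7) = 581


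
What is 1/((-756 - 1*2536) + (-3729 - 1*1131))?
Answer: -1/8152 ≈ -0.00012267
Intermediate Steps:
1/((-756 - 1*2536) + (-3729 - 1*1131)) = 1/((-756 - 2536) + (-3729 - 1131)) = 1/(-3292 - 4860) = 1/(-8152) = -1/8152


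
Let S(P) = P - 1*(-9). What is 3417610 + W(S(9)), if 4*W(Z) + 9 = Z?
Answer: 13670449/4 ≈ 3.4176e+6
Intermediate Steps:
S(P) = 9 + P (S(P) = P + 9 = 9 + P)
W(Z) = -9/4 + Z/4
3417610 + W(S(9)) = 3417610 + (-9/4 + (9 + 9)/4) = 3417610 + (-9/4 + (¼)*18) = 3417610 + (-9/4 + 9/2) = 3417610 + 9/4 = 13670449/4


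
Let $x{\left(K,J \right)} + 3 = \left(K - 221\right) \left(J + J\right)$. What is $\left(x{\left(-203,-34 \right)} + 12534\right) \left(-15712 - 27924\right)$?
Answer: $-1804915868$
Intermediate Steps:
$x{\left(K,J \right)} = -3 + 2 J \left(-221 + K\right)$ ($x{\left(K,J \right)} = -3 + \left(K - 221\right) \left(J + J\right) = -3 + \left(-221 + K\right) 2 J = -3 + 2 J \left(-221 + K\right)$)
$\left(x{\left(-203,-34 \right)} + 12534\right) \left(-15712 - 27924\right) = \left(\left(-3 - -15028 + 2 \left(-34\right) \left(-203\right)\right) + 12534\right) \left(-15712 - 27924\right) = \left(\left(-3 + 15028 + 13804\right) + 12534\right) \left(-43636\right) = \left(28829 + 12534\right) \left(-43636\right) = 41363 \left(-43636\right) = -1804915868$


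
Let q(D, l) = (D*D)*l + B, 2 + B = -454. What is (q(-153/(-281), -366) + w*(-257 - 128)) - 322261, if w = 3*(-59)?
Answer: -20109827386/78961 ≈ -2.5468e+5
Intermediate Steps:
B = -456 (B = -2 - 454 = -456)
q(D, l) = -456 + l*D² (q(D, l) = (D*D)*l - 456 = D²*l - 456 = l*D² - 456 = -456 + l*D²)
w = -177
(q(-153/(-281), -366) + w*(-257 - 128)) - 322261 = ((-456 - 366*(-153/(-281))²) - 177*(-257 - 128)) - 322261 = ((-456 - 366*(-153*(-1/281))²) - 177*(-385)) - 322261 = ((-456 - 366*(153/281)²) + 68145) - 322261 = ((-456 - 366*23409/78961) + 68145) - 322261 = ((-456 - 8567694/78961) + 68145) - 322261 = (-44573910/78961 + 68145) - 322261 = 5336223435/78961 - 322261 = -20109827386/78961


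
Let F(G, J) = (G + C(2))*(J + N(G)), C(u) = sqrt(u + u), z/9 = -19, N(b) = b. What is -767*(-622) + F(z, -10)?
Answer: 507663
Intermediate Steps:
z = -171 (z = 9*(-19) = -171)
C(u) = sqrt(2)*sqrt(u) (C(u) = sqrt(2*u) = sqrt(2)*sqrt(u))
F(G, J) = (2 + G)*(G + J) (F(G, J) = (G + sqrt(2)*sqrt(2))*(J + G) = (G + 2)*(G + J) = (2 + G)*(G + J))
-767*(-622) + F(z, -10) = -767*(-622) + ((-171)**2 + 2*(-171) + 2*(-10) - 171*(-10)) = 477074 + (29241 - 342 - 20 + 1710) = 477074 + 30589 = 507663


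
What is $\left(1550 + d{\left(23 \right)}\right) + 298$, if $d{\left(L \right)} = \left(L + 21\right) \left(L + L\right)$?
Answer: $3872$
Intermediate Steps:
$d{\left(L \right)} = 2 L \left(21 + L\right)$ ($d{\left(L \right)} = \left(21 + L\right) 2 L = 2 L \left(21 + L\right)$)
$\left(1550 + d{\left(23 \right)}\right) + 298 = \left(1550 + 2 \cdot 23 \left(21 + 23\right)\right) + 298 = \left(1550 + 2 \cdot 23 \cdot 44\right) + 298 = \left(1550 + 2024\right) + 298 = 3574 + 298 = 3872$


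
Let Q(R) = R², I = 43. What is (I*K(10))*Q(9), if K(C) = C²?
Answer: 348300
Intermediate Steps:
(I*K(10))*Q(9) = (43*10²)*9² = (43*100)*81 = 4300*81 = 348300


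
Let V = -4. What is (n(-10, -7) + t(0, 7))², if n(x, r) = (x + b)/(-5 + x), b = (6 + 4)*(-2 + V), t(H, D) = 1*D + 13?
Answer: 5476/9 ≈ 608.44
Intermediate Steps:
t(H, D) = 13 + D (t(H, D) = D + 13 = 13 + D)
b = -60 (b = (6 + 4)*(-2 - 4) = 10*(-6) = -60)
n(x, r) = (-60 + x)/(-5 + x) (n(x, r) = (x - 60)/(-5 + x) = (-60 + x)/(-5 + x))
(n(-10, -7) + t(0, 7))² = ((-60 - 10)/(-5 - 10) + (13 + 7))² = (-70/(-15) + 20)² = (-1/15*(-70) + 20)² = (14/3 + 20)² = (74/3)² = 5476/9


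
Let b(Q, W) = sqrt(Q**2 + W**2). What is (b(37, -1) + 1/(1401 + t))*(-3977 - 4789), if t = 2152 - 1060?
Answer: -974/277 - 8766*sqrt(1370) ≈ -3.2446e+5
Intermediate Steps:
t = 1092
(b(37, -1) + 1/(1401 + t))*(-3977 - 4789) = (sqrt(37**2 + (-1)**2) + 1/(1401 + 1092))*(-3977 - 4789) = (sqrt(1369 + 1) + 1/2493)*(-8766) = (sqrt(1370) + 1/2493)*(-8766) = (1/2493 + sqrt(1370))*(-8766) = -974/277 - 8766*sqrt(1370)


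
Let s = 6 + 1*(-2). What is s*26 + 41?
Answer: 145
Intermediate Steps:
s = 4 (s = 6 - 2 = 4)
s*26 + 41 = 4*26 + 41 = 104 + 41 = 145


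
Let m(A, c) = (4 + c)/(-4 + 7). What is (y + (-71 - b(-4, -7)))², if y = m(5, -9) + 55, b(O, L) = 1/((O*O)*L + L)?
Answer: 39740416/127449 ≈ 311.81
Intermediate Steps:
b(O, L) = 1/(L + L*O²) (b(O, L) = 1/(O²*L + L) = 1/(L*O² + L) = 1/(L + L*O²))
m(A, c) = 4/3 + c/3 (m(A, c) = (4 + c)/3 = (4 + c)*(⅓) = 4/3 + c/3)
y = 160/3 (y = (4/3 + (⅓)*(-9)) + 55 = (4/3 - 3) + 55 = -5/3 + 55 = 160/3 ≈ 53.333)
(y + (-71 - b(-4, -7)))² = (160/3 + (-71 - 1/((-7)*(1 + (-4)²))))² = (160/3 + (-71 - (-1)/(7*(1 + 16))))² = (160/3 + (-71 - (-1)/(7*17)))² = (160/3 + (-71 - 1*(-1/119)))² = (160/3 + (-71 + 1/119))² = (160/3 - 8448/119)² = (-6304/357)² = 39740416/127449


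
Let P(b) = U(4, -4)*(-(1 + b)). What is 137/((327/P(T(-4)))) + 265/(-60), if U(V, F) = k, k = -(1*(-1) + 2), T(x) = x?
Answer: -7421/1308 ≈ -5.6735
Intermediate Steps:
k = -1 (k = -(-1 + 2) = -1*1 = -1)
U(V, F) = -1
P(b) = 1 + b (P(b) = -(-1)*(1 + b) = -(-1 - b) = 1 + b)
137/((327/P(T(-4)))) + 265/(-60) = 137/((327/(1 - 4))) + 265/(-60) = 137/((327/(-3))) + 265*(-1/60) = 137/((327*(-⅓))) - 53/12 = 137/(-109) - 53/12 = 137*(-1/109) - 53/12 = -137/109 - 53/12 = -7421/1308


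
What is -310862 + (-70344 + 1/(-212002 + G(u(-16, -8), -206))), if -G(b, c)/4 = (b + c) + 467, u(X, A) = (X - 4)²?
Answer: -81824343077/214646 ≈ -3.8121e+5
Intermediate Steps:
u(X, A) = (-4 + X)²
G(b, c) = -1868 - 4*b - 4*c (G(b, c) = -4*((b + c) + 467) = -4*(467 + b + c) = -1868 - 4*b - 4*c)
-310862 + (-70344 + 1/(-212002 + G(u(-16, -8), -206))) = -310862 + (-70344 + 1/(-212002 + (-1868 - 4*(-4 - 16)² - 4*(-206)))) = -310862 + (-70344 + 1/(-212002 + (-1868 - 4*(-20)² + 824))) = -310862 + (-70344 + 1/(-212002 + (-1868 - 4*400 + 824))) = -310862 + (-70344 + 1/(-212002 + (-1868 - 1600 + 824))) = -310862 + (-70344 + 1/(-212002 - 2644)) = -310862 + (-70344 + 1/(-214646)) = -310862 + (-70344 - 1/214646) = -310862 - 15099058225/214646 = -81824343077/214646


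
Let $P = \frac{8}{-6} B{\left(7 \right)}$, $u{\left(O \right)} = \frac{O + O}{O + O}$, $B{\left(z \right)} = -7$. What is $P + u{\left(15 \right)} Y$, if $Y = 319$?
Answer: $\frac{985}{3} \approx 328.33$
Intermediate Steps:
$u{\left(O \right)} = 1$ ($u{\left(O \right)} = \frac{2 O}{2 O} = 2 O \frac{1}{2 O} = 1$)
$P = \frac{28}{3}$ ($P = \frac{8}{-6} \left(-7\right) = 8 \left(- \frac{1}{6}\right) \left(-7\right) = \left(- \frac{4}{3}\right) \left(-7\right) = \frac{28}{3} \approx 9.3333$)
$P + u{\left(15 \right)} Y = \frac{28}{3} + 1 \cdot 319 = \frac{28}{3} + 319 = \frac{985}{3}$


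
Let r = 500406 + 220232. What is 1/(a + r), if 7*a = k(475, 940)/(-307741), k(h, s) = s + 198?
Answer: 2154187/1552389010168 ≈ 1.3877e-6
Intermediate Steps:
r = 720638
k(h, s) = 198 + s
a = -1138/2154187 (a = ((198 + 940)/(-307741))/7 = (1138*(-1/307741))/7 = (1/7)*(-1138/307741) = -1138/2154187 ≈ -0.00052827)
1/(a + r) = 1/(-1138/2154187 + 720638) = 1/(1552389010168/2154187) = 2154187/1552389010168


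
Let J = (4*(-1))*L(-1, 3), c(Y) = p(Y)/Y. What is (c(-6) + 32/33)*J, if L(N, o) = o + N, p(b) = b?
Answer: -520/33 ≈ -15.758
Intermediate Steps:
L(N, o) = N + o
c(Y) = 1 (c(Y) = Y/Y = 1)
J = -8 (J = (4*(-1))*(-1 + 3) = -4*2 = -8)
(c(-6) + 32/33)*J = (1 + 32/33)*(-8) = (65/33)*(-8) = -520/33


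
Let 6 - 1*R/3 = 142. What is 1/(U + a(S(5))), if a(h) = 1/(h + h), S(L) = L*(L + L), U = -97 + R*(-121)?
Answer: 100/4927101 ≈ 2.0296e-5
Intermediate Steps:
R = -408 (R = 18 - 3*142 = 18 - 426 = -408)
U = 49271 (U = -97 - 408*(-121) = -97 + 49368 = 49271)
S(L) = 2*L² (S(L) = L*(2*L) = 2*L²)
a(h) = 1/(2*h)
1/(U + a(S(5))) = 1/(49271 + 1/(2*((2*5²)))) = 1/(49271 + 1/(2*((2*25)))) = 1/(49271 + (½)/50) = 1/(49271 + (½)*(1/50)) = 1/(49271 + 1/100) = 1/(4927101/100) = 100/4927101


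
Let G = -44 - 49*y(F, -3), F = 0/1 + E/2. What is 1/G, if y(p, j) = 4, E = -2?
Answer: -1/240 ≈ -0.0041667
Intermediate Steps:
F = -1 (F = 0/1 - 2/2 = 0*1 - 2*½ = 0 - 1 = -1)
G = -240 (G = -44 - 49*4 = -44 - 196 = -240)
1/G = 1/(-240) = -1/240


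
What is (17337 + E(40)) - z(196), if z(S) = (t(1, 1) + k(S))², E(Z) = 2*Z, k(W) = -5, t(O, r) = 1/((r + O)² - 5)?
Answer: 17381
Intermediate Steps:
t(O, r) = 1/(-5 + (O + r)²) (t(O, r) = 1/((O + r)² - 5) = 1/(-5 + (O + r)²))
z(S) = 36 (z(S) = (1/(-5 + (1 + 1)²) - 5)² = (1/(-5 + 2²) - 5)² = (1/(-5 + 4) - 5)² = (1/(-1) - 5)² = (-1 - 5)² = (-6)² = 36)
(17337 + E(40)) - z(196) = (17337 + 2*40) - 1*36 = (17337 + 80) - 36 = 17417 - 36 = 17381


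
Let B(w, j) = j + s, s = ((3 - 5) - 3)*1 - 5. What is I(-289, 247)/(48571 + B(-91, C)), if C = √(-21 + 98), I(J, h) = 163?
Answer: 7915443/2358170644 - 163*√77/2358170644 ≈ 0.0033560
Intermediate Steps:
s = -10 (s = (-2 - 3)*1 - 5 = -5*1 - 5 = -5 - 5 = -10)
C = √77 ≈ 8.7750
B(w, j) = -10 + j (B(w, j) = j - 10 = -10 + j)
I(-289, 247)/(48571 + B(-91, C)) = 163/(48571 + (-10 + √77)) = 163/(48561 + √77)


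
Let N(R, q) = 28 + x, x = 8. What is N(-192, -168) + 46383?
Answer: 46419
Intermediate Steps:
N(R, q) = 36 (N(R, q) = 28 + 8 = 36)
N(-192, -168) + 46383 = 36 + 46383 = 46419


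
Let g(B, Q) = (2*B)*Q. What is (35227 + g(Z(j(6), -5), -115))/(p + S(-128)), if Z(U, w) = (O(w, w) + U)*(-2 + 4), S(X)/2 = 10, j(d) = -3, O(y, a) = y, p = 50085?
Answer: 3537/4555 ≈ 0.77651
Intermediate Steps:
S(X) = 20 (S(X) = 2*10 = 20)
Z(U, w) = 2*U + 2*w (Z(U, w) = (w + U)*(-2 + 4) = (U + w)*2 = 2*U + 2*w)
g(B, Q) = 2*B*Q
(35227 + g(Z(j(6), -5), -115))/(p + S(-128)) = (35227 + 2*(2*(-3) + 2*(-5))*(-115))/(50085 + 20) = (35227 + 2*(-6 - 10)*(-115))/50105 = (35227 + 2*(-16)*(-115))*(1/50105) = (35227 + 3680)*(1/50105) = 38907*(1/50105) = 3537/4555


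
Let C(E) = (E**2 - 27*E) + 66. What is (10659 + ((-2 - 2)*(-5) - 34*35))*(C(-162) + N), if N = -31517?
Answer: -7904337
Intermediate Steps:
C(E) = 66 + E**2 - 27*E
(10659 + ((-2 - 2)*(-5) - 34*35))*(C(-162) + N) = (10659 + ((-2 - 2)*(-5) - 34*35))*((66 + (-162)**2 - 27*(-162)) - 31517) = (10659 + (-4*(-5) - 1190))*((66 + 26244 + 4374) - 31517) = (10659 + (20 - 1190))*(30684 - 31517) = (10659 - 1170)*(-833) = 9489*(-833) = -7904337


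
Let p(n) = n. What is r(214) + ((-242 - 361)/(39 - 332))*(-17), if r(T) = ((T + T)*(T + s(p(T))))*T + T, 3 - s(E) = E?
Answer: 80561819/293 ≈ 2.7496e+5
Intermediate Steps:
s(E) = 3 - E
r(T) = T + 6*T² (r(T) = ((T + T)*(T + (3 - T)))*T + T = ((2*T)*3)*T + T = (6*T)*T + T = 6*T² + T = T + 6*T²)
r(214) + ((-242 - 361)/(39 - 332))*(-17) = 214*(1 + 6*214) + ((-242 - 361)/(39 - 332))*(-17) = 214*(1 + 1284) - 603/(-293)*(-17) = 214*1285 - 603*(-1/293)*(-17) = 274990 + (603/293)*(-17) = 274990 - 10251/293 = 80561819/293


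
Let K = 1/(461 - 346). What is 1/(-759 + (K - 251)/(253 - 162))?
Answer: -10465/7971799 ≈ -0.0013128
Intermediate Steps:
K = 1/115 ≈ 0.0086956
1/(-759 + (K - 251)/(253 - 162)) = 1/(-759 + (1/115 - 251)/(253 - 162)) = 1/(-759 - 28864/115/91) = 1/(-759 - 28864/115*1/91) = 1/(-759 - 28864/10465) = 1/(-7971799/10465) = -10465/7971799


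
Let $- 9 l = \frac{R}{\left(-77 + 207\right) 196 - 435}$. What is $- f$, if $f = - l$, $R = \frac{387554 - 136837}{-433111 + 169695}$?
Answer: $\frac{250717}{59375283480} \approx 4.2226 \cdot 10^{-6}$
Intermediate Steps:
$R = - \frac{250717}{263416}$ ($R = \frac{250717}{-263416} = 250717 \left(- \frac{1}{263416}\right) = - \frac{250717}{263416} \approx -0.95179$)
$l = \frac{250717}{59375283480}$ ($l = - \frac{\left(- \frac{250717}{263416}\right) \frac{1}{\left(-77 + 207\right) 196 - 435}}{9} = - \frac{\left(- \frac{250717}{263416}\right) \frac{1}{130 \cdot 196 - 435}}{9} = - \frac{\left(- \frac{250717}{263416}\right) \frac{1}{25480 - 435}}{9} = - \frac{\left(- \frac{250717}{263416}\right) \frac{1}{25045}}{9} = \left(- \frac{1}{9}\right) \left(- \frac{250717}{6597253720}\right) = \frac{250717}{59375283480} \approx 4.2226 \cdot 10^{-6}$)
$f = - \frac{250717}{59375283480}$ ($f = \left(-1\right) \frac{250717}{59375283480} = - \frac{250717}{59375283480} \approx -4.2226 \cdot 10^{-6}$)
$- f = \left(-1\right) \left(- \frac{250717}{59375283480}\right) = \frac{250717}{59375283480}$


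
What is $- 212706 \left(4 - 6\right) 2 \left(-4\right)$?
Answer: $-3403296$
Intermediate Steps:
$- 212706 \left(4 - 6\right) 2 \left(-4\right) = - 212706 \left(-2\right) 2 \left(-4\right) = - 212706 \left(\left(-4\right) \left(-4\right)\right) = \left(-212706\right) 16 = -3403296$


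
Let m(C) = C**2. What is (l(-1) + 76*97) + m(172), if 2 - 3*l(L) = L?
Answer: 36957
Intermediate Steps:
l(L) = 2/3 - L/3
(l(-1) + 76*97) + m(172) = ((2/3 - 1/3*(-1)) + 76*97) + 172**2 = ((2/3 + 1/3) + 7372) + 29584 = (1 + 7372) + 29584 = 7373 + 29584 = 36957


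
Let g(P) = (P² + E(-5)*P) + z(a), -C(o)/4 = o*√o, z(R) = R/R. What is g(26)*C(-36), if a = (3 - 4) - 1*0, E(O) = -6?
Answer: 450144*I ≈ 4.5014e+5*I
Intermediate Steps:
a = -1 (a = -1 + 0 = -1)
z(R) = 1
C(o) = -4*o^(3/2) (C(o) = -4*o*√o = -4*o^(3/2))
g(P) = 1 + P² - 6*P (g(P) = (P² - 6*P) + 1 = 1 + P² - 6*P)
g(26)*C(-36) = (1 + 26² - 6*26)*(-(-864)*I) = (1 + 676 - 156)*(-(-864)*I) = 521*(864*I) = 450144*I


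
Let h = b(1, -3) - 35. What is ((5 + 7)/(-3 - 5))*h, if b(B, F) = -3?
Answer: 57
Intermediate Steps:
h = -38 (h = -3 - 35 = -38)
((5 + 7)/(-3 - 5))*h = ((5 + 7)/(-3 - 5))*(-38) = (12/(-8))*(-38) = (12*(-⅛))*(-38) = -3/2*(-38) = 57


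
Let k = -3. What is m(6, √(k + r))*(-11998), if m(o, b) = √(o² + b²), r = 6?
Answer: -11998*√39 ≈ -74928.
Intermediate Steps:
m(o, b) = √(b² + o²)
m(6, √(k + r))*(-11998) = √((√(-3 + 6))² + 6²)*(-11998) = √((√3)² + 36)*(-11998) = √(3 + 36)*(-11998) = √39*(-11998) = -11998*√39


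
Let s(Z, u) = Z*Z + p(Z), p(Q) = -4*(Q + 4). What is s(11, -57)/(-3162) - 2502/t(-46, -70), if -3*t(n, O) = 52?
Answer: 2966350/20553 ≈ 144.33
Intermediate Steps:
t(n, O) = -52/3 (t(n, O) = -1/3*52 = -52/3)
p(Q) = -16 - 4*Q (p(Q) = -4*(4 + Q) = -16 - 4*Q)
s(Z, u) = -16 + Z**2 - 4*Z (s(Z, u) = Z*Z + (-16 - 4*Z) = Z**2 + (-16 - 4*Z) = -16 + Z**2 - 4*Z)
s(11, -57)/(-3162) - 2502/t(-46, -70) = (-16 + 11**2 - 4*11)/(-3162) - 2502/(-52/3) = (-16 + 121 - 44)*(-1/3162) - 2502*(-3/52) = 61*(-1/3162) + 3753/26 = -61/3162 + 3753/26 = 2966350/20553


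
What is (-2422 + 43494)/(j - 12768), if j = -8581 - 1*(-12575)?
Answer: -20536/4387 ≈ -4.6811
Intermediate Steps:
j = 3994 (j = -8581 + 12575 = 3994)
(-2422 + 43494)/(j - 12768) = (-2422 + 43494)/(3994 - 12768) = 41072/(-8774) = 41072*(-1/8774) = -20536/4387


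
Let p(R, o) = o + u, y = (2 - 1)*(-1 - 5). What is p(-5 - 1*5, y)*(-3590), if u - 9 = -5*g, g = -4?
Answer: -82570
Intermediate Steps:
u = 29 (u = 9 - 5*(-4) = 9 + 20 = 29)
y = -6 (y = 1*(-6) = -6)
p(R, o) = 29 + o (p(R, o) = o + 29 = 29 + o)
p(-5 - 1*5, y)*(-3590) = (29 - 6)*(-3590) = 23*(-3590) = -82570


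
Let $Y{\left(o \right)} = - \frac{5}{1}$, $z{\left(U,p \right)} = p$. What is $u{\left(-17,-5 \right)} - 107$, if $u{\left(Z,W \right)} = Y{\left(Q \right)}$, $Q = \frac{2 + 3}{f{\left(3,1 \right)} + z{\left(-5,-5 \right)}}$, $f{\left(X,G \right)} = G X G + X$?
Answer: $-112$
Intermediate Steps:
$f{\left(X,G \right)} = X + X G^{2}$ ($f{\left(X,G \right)} = X G^{2} + X = X + X G^{2}$)
$Q = 5$ ($Q = \frac{2 + 3}{3 \left(1 + 1^{2}\right) - 5} = \frac{5}{3 \left(1 + 1\right) - 5} = \frac{5}{3 \cdot 2 - 5} = \frac{5}{6 - 5} = \frac{5}{1} = 5 \cdot 1 = 5$)
$Y{\left(o \right)} = -5$ ($Y{\left(o \right)} = \left(-5\right) 1 = -5$)
$u{\left(Z,W \right)} = -5$
$u{\left(-17,-5 \right)} - 107 = -5 - 107 = -112$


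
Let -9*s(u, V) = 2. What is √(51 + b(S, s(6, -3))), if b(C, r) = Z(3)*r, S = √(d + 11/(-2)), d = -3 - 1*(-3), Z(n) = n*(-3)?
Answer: √53 ≈ 7.2801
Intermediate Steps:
Z(n) = -3*n
s(u, V) = -2/9 (s(u, V) = -⅑*2 = -2/9)
d = 0 (d = -3 + 3 = 0)
S = I*√22/2 (S = √(0 + 11/(-2)) = √(0 + 11*(-½)) = √(0 - 11/2) = √(-11/2) = I*√22/2 ≈ 2.3452*I)
b(C, r) = -9*r (b(C, r) = (-3*3)*r = -9*r)
√(51 + b(S, s(6, -3))) = √(51 - 9*(-2/9)) = √(51 + 2) = √53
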